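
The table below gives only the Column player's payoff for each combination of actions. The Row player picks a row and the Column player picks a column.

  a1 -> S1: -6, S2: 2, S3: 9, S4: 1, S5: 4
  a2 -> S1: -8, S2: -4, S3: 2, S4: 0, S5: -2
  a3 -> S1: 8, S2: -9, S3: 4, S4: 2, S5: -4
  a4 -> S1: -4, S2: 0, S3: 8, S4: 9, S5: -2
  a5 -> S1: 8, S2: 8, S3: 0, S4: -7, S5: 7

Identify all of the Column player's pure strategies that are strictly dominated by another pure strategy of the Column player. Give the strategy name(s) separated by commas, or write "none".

Nothing dominates S1: S2 at a3 (8>-9); S3 at a3 (8>4); S4 at a3 (8>2); S5 at a3 (8>-4).
S2 is not dominated — it holds its own against S1 at a1 (2>-6); S3 at a5 (8>0); S4 at a1 (2>1); S5 at a4 (0>-2).
Nothing dominates S3: S1 at a1 (9>-6); S2 at a1 (9>2); S4 at a1 (9>1); S5 at a1 (9>4).
S4 is not dominated — it holds its own against S1 at a1 (1>-6); S2 at a2 (0>-4); S3 at a4 (9>8); S5 at a2 (0>-2).
S5: no other strategy beats it everywhere (S1 at a1 (4>-6); S2 at a1 (4>2); S3 at a5 (7>0); S4 at a1 (4>1)).

none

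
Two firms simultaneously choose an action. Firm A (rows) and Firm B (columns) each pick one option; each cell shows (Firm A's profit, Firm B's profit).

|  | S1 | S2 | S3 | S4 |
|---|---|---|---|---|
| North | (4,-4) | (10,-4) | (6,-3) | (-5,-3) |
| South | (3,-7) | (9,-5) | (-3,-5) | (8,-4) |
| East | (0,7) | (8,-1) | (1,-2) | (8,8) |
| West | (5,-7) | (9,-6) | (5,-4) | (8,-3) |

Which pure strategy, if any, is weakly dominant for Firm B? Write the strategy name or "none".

S4

S4 vs S1: North: -3>-4, South: -4>-7, East: 8>7, West: -3>-7.
S4 vs S2: North: -3>-4, South: -4>-5, East: 8>-1, West: -3>-6.
S4 vs S3: North: -3=-3, South: -4>-5, East: 8>-2, West: -3>-4.
S4 is at least as good as every other strategy against every opponent action, so it is weakly dominant.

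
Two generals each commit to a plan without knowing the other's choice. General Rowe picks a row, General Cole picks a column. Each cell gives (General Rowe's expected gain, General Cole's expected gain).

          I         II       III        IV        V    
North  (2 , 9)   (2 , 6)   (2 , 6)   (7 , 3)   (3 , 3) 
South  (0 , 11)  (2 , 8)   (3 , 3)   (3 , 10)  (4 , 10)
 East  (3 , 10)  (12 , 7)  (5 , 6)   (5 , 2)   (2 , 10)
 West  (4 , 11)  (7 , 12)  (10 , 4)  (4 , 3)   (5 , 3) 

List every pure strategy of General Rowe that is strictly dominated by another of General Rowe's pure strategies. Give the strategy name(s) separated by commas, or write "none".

South

North: no other strategy beats it everywhere (South at I (2>0); East at IV (7>5); West at IV (7>4)).
South is strictly dominated by West (I: 4>0, II: 7>2, III: 10>3, IV: 4>3, V: 5>4).
East is not dominated — it holds its own against North at I (3>2); South at I (3>0); West at II (12>7).
West: no other strategy beats it everywhere (North at I (4>2); South at I (4>0); East at I (4>3)).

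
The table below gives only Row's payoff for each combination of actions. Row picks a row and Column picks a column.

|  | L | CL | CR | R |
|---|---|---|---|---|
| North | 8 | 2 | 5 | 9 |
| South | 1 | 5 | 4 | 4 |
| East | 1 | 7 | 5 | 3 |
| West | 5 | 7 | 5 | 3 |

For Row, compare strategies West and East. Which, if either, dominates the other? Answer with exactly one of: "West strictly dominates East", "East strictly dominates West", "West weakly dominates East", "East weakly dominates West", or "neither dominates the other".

West's payoffs vs East's, by Column's action — L: 5>1, CL: 7=7, CR: 5=5, R: 3=3.
West is at least as good everywhere and strictly better somewhere (tied only at CL, CR, R), so West weakly but not strictly dominates East.

West weakly dominates East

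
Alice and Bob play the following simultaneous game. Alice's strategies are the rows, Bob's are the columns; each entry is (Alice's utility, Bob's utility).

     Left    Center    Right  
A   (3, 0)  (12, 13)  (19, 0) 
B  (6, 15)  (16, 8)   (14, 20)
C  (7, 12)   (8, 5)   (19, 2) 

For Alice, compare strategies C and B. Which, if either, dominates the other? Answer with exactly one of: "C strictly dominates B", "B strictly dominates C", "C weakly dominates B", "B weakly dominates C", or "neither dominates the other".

neither dominates the other

C's payoffs vs B's, by Bob's action — Left: 7>6, Center: 8<16, Right: 19>14.
C does better at Left, Right but worse at Center; neither strategy dominates the other.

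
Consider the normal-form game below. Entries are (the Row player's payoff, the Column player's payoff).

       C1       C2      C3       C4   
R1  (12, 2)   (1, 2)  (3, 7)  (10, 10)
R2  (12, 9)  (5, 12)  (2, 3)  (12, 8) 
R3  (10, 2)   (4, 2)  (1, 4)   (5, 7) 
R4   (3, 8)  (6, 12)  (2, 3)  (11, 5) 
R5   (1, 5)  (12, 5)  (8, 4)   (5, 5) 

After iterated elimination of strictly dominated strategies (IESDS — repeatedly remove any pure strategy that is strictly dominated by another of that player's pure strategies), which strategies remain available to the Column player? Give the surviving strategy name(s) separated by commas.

C1, C2, C4

Row R3 is eliminated: R2 beats it against every remaining column (C1: 12>10, C2: 5>4, C3: 2>1, C4: 12>5).
The Column player's strategy C3 is strictly dominated by C4 (R1: 10>7, R2: 8>3, R4: 5>3, R5: 5>4) and is removed.
Among the remaining strategies, none is strictly dominated by another pure strategy of the same player, so the elimination stops.
Surviving strategies — the Row player: {R1, R2, R4, R5}; the Column player: {C1, C2, C4}.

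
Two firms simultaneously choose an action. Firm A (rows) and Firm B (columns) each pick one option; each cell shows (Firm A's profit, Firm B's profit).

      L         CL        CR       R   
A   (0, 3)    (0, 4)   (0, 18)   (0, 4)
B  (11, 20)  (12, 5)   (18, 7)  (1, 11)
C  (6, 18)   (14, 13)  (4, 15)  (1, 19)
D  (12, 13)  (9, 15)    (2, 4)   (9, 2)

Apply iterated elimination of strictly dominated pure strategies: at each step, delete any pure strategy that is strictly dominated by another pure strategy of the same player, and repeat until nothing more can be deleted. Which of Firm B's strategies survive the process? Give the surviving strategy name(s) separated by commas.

Row A is eliminated: B beats it against every remaining column (L: 11>0, CL: 12>0, CR: 18>0, R: 1>0).
Column CR is eliminated: L beats it against every remaining row (B: 20>7, C: 18>15, D: 13>4).
Among the remaining strategies, none is strictly dominated by another pure strategy of the same player, so the elimination stops.
Surviving strategies — Firm A: {B, C, D}; Firm B: {L, CL, R}.

L, CL, R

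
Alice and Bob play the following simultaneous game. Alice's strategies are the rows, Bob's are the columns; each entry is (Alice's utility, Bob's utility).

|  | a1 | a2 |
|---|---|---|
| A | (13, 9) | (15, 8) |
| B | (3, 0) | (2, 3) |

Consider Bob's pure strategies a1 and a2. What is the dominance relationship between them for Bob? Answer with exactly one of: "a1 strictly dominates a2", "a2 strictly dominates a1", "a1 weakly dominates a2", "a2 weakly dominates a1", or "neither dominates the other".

a1's payoffs vs a2's, by Alice's action — A: 9>8, B: 0<3.
a1 does better at A but worse at B; neither strategy dominates the other.

neither dominates the other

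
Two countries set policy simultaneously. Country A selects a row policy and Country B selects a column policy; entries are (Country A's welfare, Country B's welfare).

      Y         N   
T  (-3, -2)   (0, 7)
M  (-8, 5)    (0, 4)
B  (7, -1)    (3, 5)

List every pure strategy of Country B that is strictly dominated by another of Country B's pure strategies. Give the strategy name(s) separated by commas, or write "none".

Y: no other strategy beats it everywhere (N at M (5>4)).
N is not dominated — it holds its own against Y at T (7>-2).

none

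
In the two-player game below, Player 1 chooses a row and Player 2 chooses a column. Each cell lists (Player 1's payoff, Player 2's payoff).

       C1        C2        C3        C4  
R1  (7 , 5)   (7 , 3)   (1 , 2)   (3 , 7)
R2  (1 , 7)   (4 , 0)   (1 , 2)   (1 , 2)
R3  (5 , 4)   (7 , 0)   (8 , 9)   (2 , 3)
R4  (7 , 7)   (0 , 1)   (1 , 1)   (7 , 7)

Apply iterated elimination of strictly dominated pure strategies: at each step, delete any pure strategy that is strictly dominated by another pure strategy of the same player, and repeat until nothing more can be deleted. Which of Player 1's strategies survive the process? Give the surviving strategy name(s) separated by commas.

For Player 1, R3 strictly dominates R2 on the remaining columns (C1: 5>1, C2: 7>4, C3: 8>1, C4: 2>1); eliminate R2.
For Player 2, C1 strictly dominates C2 on the remaining rows (R1: 5>3, R3: 4>0, R4: 7>1); eliminate C2.
Among the remaining strategies, none is strictly dominated by another pure strategy of the same player, so the elimination stops.
Surviving strategies — Player 1: {R1, R3, R4}; Player 2: {C1, C3, C4}.

R1, R3, R4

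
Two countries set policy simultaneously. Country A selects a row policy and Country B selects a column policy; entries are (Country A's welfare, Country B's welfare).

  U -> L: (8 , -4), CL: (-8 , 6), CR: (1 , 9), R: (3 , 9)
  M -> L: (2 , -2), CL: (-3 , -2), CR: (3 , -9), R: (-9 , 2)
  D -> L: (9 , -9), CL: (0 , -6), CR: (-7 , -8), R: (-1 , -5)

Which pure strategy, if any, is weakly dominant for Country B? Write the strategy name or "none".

R vs L: U: 9>-4, M: 2>-2, D: -5>-9.
R vs CL: U: 9>6, M: 2>-2, D: -5>-6.
R vs CR: U: 9=9, M: 2>-9, D: -5>-8.
R is at least as good as every other strategy against every opponent action, so it is weakly dominant.

R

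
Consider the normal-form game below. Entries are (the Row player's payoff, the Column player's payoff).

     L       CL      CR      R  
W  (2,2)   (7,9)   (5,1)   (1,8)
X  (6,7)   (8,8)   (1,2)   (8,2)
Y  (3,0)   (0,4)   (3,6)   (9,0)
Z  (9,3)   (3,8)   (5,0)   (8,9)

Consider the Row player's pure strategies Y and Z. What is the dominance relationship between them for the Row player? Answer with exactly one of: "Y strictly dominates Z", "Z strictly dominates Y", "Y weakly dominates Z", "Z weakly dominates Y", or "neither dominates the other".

neither dominates the other

Y's payoffs vs Z's, by the Column player's action — L: 3<9, CL: 0<3, CR: 3<5, R: 9>8.
Y does better at R but worse at L, CL, CR; neither strategy dominates the other.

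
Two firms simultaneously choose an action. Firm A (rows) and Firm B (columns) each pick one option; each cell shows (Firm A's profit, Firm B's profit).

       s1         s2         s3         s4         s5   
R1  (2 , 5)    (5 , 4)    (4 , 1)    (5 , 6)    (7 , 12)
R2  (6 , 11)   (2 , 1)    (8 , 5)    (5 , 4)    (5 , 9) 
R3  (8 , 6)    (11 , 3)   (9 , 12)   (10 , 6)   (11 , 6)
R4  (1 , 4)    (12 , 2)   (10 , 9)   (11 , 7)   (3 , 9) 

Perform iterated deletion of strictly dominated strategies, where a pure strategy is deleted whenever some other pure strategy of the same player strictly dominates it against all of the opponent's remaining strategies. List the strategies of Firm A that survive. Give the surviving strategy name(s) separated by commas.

R3, R4

For Firm A, R3 strictly dominates R1 on the remaining columns (s1: 8>2, s2: 11>5, s3: 9>4, s4: 10>5, s5: 11>7); eliminate R1.
Firm A's strategy R2 is strictly dominated by R3 (s1: 8>6, s2: 11>2, s3: 9>8, s4: 10>5, s5: 11>5) and is removed.
Firm B's strategy s1 is strictly dominated by s3 (R3: 12>6, R4: 9>4) and is removed.
Firm B's strategy s2 is strictly dominated by s3 (R3: 12>3, R4: 9>2) and is removed.
For Firm B, s3 strictly dominates s4 on the remaining rows (R3: 12>6, R4: 9>7); eliminate s4.
Among the remaining strategies, none is strictly dominated by another pure strategy of the same player, so the elimination stops.
Surviving strategies — Firm A: {R3, R4}; Firm B: {s3, s5}.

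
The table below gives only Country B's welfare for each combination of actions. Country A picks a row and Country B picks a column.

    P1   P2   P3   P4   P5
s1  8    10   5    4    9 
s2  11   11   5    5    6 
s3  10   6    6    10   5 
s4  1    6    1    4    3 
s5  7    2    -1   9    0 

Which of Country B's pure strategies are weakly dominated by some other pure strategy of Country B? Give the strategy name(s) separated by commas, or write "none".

P1: no other strategy beats it everywhere (P2 at s3 (10>6); P3 at s1 (8>5); P4 at s1 (8>4); P5 at s2 (11>6)).
P2 is not dominated — it holds its own against P1 at s1 (10>8); P3 at s1 (10>5); P4 at s1 (10>4); P5 at s1 (10>9).
P3: dominated, since P1 does at least as well everywhere (s1: 8>5, s2: 11>5, s3: 10>6, s4: 1=1, s5: 7>-1).
P4: no other strategy beats it everywhere (P1 at s4 (4>1); P2 at s3 (10>6); P3 at s3 (10>6); P5 at s3 (10>5)).
P5: dominated, since P2 does at least as well everywhere (s1: 10>9, s2: 11>6, s3: 6>5, s4: 6>3, s5: 2>0).

P3, P5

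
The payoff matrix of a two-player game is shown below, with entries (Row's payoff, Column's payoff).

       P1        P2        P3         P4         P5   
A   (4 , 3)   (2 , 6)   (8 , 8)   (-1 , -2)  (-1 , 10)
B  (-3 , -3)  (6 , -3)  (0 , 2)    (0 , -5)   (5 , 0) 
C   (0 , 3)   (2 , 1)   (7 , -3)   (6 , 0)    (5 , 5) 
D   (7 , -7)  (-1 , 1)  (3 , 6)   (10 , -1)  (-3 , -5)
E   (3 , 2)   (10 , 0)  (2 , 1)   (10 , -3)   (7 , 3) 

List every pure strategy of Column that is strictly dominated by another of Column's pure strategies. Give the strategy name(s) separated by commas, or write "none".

P1 is strictly dominated by P5 (A: 10>3, B: 0>-3, C: 5>3, D: -5>-7, E: 3>2).
P2 is not dominated — it holds its own against P1 at A (6>3); P3 at C (1>-3); P4 at A (6>-2); P5 at D (1>-5).
P3 is not dominated — it holds its own against P1 at A (8>3); P2 at A (8>6); P4 at A (8>-2); P5 at B (2>0).
P2 strictly dominates P4 — A: 6>-2, B: -3>-5, C: 1>0, D: 1>-1, E: 0>-3.
P5 is not dominated — it holds its own against P1 at A (10>3); P2 at A (10>6); P3 at A (10>8); P4 at A (10>-2).

P1, P4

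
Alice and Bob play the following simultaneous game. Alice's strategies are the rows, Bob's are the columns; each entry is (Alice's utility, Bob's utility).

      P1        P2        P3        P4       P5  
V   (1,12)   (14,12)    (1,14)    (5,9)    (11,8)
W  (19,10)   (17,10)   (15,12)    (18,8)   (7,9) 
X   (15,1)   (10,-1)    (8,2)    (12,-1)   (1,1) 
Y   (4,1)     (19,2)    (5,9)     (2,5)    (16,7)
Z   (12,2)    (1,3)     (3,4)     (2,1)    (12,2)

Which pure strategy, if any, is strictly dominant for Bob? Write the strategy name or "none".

P3 vs P1: V: 14>12, W: 12>10, X: 2>1, Y: 9>1, Z: 4>2.
P3 vs P2: V: 14>12, W: 12>10, X: 2>-1, Y: 9>2, Z: 4>3.
P3 vs P4: V: 14>9, W: 12>8, X: 2>-1, Y: 9>5, Z: 4>1.
P3 vs P5: V: 14>8, W: 12>9, X: 2>1, Y: 9>7, Z: 4>2.
P3 strictly beats every other strategy against every opponent action, so it is strictly dominant.

P3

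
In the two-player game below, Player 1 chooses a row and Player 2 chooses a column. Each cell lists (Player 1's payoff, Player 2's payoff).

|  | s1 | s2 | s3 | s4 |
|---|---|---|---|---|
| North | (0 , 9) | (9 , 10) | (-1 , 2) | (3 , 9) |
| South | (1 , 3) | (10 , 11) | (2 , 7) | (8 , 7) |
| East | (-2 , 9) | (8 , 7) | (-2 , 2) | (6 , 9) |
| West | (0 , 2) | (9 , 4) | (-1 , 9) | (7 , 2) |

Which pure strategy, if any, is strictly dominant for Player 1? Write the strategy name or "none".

South vs North: s1: 1>0, s2: 10>9, s3: 2>-1, s4: 8>3.
South vs East: s1: 1>-2, s2: 10>8, s3: 2>-2, s4: 8>6.
South vs West: s1: 1>0, s2: 10>9, s3: 2>-1, s4: 8>7.
South strictly beats every other strategy against every opponent action, so it is strictly dominant.

South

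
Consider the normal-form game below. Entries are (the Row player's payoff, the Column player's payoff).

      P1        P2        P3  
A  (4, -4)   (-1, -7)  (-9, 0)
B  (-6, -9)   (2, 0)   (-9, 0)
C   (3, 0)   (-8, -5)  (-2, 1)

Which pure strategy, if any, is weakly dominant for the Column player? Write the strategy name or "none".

P3

P3 vs P1: A: 0>-4, B: 0>-9, C: 1>0.
P3 vs P2: A: 0>-7, B: 0=0, C: 1>-5.
P3 is at least as good as every other strategy against every opponent action, so it is weakly dominant.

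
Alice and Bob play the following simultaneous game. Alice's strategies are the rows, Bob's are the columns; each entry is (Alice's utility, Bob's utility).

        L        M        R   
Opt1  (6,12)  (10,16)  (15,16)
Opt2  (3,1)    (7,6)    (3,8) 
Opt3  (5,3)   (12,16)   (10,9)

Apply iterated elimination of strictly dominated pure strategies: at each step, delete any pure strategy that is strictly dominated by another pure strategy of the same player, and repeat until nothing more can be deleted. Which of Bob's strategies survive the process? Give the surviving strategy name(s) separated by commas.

M, R

For Alice, Opt1 strictly dominates Opt2 on the remaining columns (L: 6>3, M: 10>7, R: 15>3); eliminate Opt2.
Bob's strategy L is strictly dominated by M (Opt1: 16>12, Opt3: 16>3) and is removed.
Among the remaining strategies, none is strictly dominated by another pure strategy of the same player, so the elimination stops.
Surviving strategies — Alice: {Opt1, Opt3}; Bob: {M, R}.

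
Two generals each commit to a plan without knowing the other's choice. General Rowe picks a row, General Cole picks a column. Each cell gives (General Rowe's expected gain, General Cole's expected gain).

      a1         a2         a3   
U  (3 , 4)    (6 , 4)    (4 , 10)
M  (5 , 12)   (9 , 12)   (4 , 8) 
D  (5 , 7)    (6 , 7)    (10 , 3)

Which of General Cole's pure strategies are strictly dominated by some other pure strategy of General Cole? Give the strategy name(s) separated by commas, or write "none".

none

Nothing dominates a1: a2 at U (4=4); a3 at M (12>8).
Nothing dominates a2: a1 at U (4=4); a3 at M (12>8).
a3 is not dominated — it holds its own against a1 at U (10>4); a2 at U (10>4).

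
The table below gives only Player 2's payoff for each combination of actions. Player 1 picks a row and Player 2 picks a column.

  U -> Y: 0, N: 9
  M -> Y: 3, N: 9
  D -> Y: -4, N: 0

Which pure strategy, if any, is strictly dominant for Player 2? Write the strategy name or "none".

N vs Y: U: 9>0, M: 9>3, D: 0>-4.
N strictly beats every other strategy against every opponent action, so it is strictly dominant.

N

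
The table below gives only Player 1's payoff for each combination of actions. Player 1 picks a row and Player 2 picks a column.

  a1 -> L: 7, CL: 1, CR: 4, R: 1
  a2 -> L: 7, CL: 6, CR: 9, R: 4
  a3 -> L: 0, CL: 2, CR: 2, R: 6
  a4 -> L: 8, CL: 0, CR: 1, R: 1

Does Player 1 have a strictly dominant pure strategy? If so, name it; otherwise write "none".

a1 fails to dominate a2 at L (7=7).
a2 fails to dominate a1 at L (7=7).
a3 fails to dominate a1 at L (0<7).
a4 fails to dominate a1 at CL (0<1).
No single strategy dominates all the others.

none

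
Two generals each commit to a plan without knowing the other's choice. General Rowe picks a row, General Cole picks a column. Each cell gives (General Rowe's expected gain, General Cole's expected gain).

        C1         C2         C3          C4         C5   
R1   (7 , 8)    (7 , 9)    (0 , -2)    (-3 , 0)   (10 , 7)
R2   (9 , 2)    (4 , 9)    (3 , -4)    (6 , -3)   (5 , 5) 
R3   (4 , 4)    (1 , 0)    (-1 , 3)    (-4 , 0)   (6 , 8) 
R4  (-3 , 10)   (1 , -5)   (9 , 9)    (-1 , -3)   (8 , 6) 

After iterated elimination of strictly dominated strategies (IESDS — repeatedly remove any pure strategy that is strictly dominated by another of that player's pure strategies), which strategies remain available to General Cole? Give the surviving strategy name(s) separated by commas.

C2

For General Rowe, R1 strictly dominates R3 on the remaining columns (C1: 7>4, C2: 7>1, C3: 0>-1, C4: -3>-4, C5: 10>6); eliminate R3.
General Cole's strategy C3 is strictly dominated by C1 (R1: 8>-2, R2: 2>-4, R4: 10>9) and is removed.
For General Cole, C1 strictly dominates C4 on the remaining rows (R1: 8>0, R2: 2>-3, R4: 10>-3); eliminate C4.
General Rowe's strategy R4 is strictly dominated by R1 (C1: 7>-3, C2: 7>1, C5: 10>8) and is removed.
For General Cole, C2 strictly dominates C1 on the remaining rows (R1: 9>8, R2: 9>2); eliminate C1.
For General Rowe, R1 strictly dominates R2 on the remaining columns (C2: 7>4, C5: 10>5); eliminate R2.
Column C5 is eliminated: C2 beats it against every remaining row (R1: 9>7).
Among the remaining strategies, none is strictly dominated by another pure strategy of the same player, so the elimination stops.
Surviving strategies — General Rowe: {R1}; General Cole: {C2}.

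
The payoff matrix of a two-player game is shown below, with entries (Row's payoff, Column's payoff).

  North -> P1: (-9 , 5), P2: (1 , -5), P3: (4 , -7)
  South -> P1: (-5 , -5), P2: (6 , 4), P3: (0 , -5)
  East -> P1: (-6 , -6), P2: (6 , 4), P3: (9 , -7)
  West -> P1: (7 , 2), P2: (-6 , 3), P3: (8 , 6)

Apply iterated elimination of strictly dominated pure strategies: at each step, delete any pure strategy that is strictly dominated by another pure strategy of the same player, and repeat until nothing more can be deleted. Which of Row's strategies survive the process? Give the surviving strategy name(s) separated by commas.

Row's strategy North is strictly dominated by East (P1: -6>-9, P2: 6>1, P3: 9>4) and is removed.
Column P1 is eliminated: P2 beats it against every remaining row (South: 4>-5, East: 4>-6, West: 3>2).
For Row, East strictly dominates West on the remaining columns (P2: 6>-6, P3: 9>8); eliminate West.
For Column, P2 strictly dominates P3 on the remaining rows (South: 4>-5, East: 4>-7); eliminate P3.
Among the remaining strategies, none is strictly dominated by another pure strategy of the same player, so the elimination stops.
Surviving strategies — Row: {South, East}; Column: {P2}.

South, East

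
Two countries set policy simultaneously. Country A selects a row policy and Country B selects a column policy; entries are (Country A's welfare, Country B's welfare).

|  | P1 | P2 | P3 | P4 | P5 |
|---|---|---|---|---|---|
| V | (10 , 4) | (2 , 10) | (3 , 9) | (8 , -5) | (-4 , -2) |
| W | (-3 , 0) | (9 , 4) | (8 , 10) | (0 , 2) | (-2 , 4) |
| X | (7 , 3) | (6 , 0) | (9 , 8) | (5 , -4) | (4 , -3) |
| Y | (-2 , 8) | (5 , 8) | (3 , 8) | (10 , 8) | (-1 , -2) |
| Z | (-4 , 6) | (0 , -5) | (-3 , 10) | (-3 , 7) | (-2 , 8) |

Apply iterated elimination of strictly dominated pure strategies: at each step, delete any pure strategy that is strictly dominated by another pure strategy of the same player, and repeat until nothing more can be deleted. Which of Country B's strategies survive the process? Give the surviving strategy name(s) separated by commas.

For Country A, X strictly dominates Z on the remaining columns (P1: 7>-4, P2: 6>0, P3: 9>-3, P4: 5>-3, P5: 4>-2); eliminate Z.
Column P5 is eliminated: P3 beats it against every remaining row (V: 9>-2, W: 10>4, X: 8>-3, Y: 8>-2).
Among the remaining strategies, none is strictly dominated by another pure strategy of the same player, so the elimination stops.
Surviving strategies — Country A: {V, W, X, Y}; Country B: {P1, P2, P3, P4}.

P1, P2, P3, P4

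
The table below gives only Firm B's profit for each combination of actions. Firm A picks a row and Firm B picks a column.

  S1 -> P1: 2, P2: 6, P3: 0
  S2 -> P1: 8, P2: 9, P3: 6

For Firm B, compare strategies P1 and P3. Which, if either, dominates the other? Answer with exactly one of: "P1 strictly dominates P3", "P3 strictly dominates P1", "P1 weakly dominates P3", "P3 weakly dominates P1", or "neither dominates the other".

P1 strictly dominates P3

P1's payoffs vs P3's, by Firm A's action — S1: 2>0, S2: 8>6.
Every comparison favours P1, so P1 strictly dominates P3.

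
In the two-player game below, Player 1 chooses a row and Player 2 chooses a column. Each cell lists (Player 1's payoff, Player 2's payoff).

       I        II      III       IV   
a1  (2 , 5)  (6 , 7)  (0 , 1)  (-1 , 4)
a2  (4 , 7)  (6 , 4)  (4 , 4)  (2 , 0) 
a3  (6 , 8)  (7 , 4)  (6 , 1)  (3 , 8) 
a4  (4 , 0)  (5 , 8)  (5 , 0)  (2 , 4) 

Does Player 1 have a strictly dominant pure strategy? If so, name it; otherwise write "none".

a3

a3 vs a1: I: 6>2, II: 7>6, III: 6>0, IV: 3>-1.
a3 vs a2: I: 6>4, II: 7>6, III: 6>4, IV: 3>2.
a3 vs a4: I: 6>4, II: 7>5, III: 6>5, IV: 3>2.
a3 strictly beats every other strategy against every opponent action, so it is strictly dominant.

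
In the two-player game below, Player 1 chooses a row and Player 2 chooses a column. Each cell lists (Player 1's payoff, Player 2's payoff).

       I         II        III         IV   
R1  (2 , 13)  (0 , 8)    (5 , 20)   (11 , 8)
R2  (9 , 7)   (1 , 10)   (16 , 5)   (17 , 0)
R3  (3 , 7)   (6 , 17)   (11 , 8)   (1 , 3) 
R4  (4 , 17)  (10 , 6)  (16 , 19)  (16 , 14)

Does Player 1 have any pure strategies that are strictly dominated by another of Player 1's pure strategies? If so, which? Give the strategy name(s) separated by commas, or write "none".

R1: dominated, since R2 does at least as well everywhere (I: 9>2, II: 1>0, III: 16>5, IV: 17>11).
Nothing dominates R2: R1 at I (9>2); R3 at I (9>3); R4 at I (9>4).
R3: dominated, since R4 does at least as well everywhere (I: 4>3, II: 10>6, III: 16>11, IV: 16>1).
Nothing dominates R4: R1 at I (4>2); R2 at II (10>1); R3 at I (4>3).

R1, R3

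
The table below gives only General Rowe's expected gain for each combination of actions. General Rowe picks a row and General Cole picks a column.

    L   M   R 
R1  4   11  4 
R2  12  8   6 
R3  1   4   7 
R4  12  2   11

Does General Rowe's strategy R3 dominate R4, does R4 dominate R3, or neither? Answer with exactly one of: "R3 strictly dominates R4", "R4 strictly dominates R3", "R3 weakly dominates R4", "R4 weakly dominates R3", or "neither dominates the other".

neither dominates the other

Compare R3 to R4 across each choice by General Cole: L: 1<12, M: 4>2, R: 7<11.
R3 does better at M but worse at L, R; neither strategy dominates the other.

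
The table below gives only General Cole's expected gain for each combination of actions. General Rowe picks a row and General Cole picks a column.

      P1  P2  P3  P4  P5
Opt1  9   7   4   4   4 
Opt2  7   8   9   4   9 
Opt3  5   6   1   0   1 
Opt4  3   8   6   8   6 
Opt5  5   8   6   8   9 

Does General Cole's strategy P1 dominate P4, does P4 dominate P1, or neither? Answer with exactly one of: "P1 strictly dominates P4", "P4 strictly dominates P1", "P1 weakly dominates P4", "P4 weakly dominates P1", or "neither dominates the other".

neither dominates the other

P1's payoffs vs P4's, by General Rowe's action — Opt1: 9>4, Opt2: 7>4, Opt3: 5>0, Opt4: 3<8, Opt5: 5<8.
P1 does better at Opt1, Opt2, Opt3 but worse at Opt4, Opt5; neither strategy dominates the other.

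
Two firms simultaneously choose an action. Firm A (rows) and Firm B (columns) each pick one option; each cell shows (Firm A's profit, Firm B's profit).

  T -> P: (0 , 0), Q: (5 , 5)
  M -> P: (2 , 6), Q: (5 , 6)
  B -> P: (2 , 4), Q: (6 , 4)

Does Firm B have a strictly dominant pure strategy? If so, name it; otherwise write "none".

P fails to dominate Q at T (0<5).
Q fails to dominate P at M (6=6).
No single strategy dominates all the others.

none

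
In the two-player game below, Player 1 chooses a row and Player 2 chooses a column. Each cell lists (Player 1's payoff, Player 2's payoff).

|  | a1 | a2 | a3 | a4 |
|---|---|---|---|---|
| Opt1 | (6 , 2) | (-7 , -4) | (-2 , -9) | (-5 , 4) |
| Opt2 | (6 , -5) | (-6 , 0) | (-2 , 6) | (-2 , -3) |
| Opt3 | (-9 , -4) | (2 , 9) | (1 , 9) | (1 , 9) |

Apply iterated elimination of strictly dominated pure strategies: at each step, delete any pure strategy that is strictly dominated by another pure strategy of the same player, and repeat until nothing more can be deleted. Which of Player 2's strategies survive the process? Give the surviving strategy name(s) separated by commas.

For Player 2, a4 strictly dominates a1 on the remaining rows (Opt1: 4>2, Opt2: -3>-5, Opt3: 9>-4); eliminate a1.
Player 1's strategy Opt1 is strictly dominated by Opt3 (a2: 2>-7, a3: 1>-2, a4: 1>-5) and is removed.
Player 1's strategy Opt2 is strictly dominated by Opt3 (a2: 2>-6, a3: 1>-2, a4: 1>-2) and is removed.
Among the remaining strategies, none is strictly dominated by another pure strategy of the same player, so the elimination stops.
Surviving strategies — Player 1: {Opt3}; Player 2: {a2, a3, a4}.

a2, a3, a4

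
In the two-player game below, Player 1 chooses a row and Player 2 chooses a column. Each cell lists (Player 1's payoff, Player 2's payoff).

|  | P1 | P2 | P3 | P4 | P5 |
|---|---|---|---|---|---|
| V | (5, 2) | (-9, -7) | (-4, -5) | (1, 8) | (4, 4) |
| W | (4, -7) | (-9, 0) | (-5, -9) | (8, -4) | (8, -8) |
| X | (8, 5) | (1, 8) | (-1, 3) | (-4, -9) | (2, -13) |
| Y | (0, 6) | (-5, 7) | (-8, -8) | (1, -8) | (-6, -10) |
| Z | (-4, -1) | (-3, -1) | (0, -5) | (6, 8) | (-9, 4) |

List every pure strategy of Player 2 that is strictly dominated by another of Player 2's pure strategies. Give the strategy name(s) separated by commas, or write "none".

P1 is not dominated — it holds its own against P2 at V (2>-7); P3 at V (2>-5); P4 at X (5>-9); P5 at W (-7>-8).
Nothing dominates P2: P1 at W (0>-7); P3 at W (0>-9); P4 at W (0>-4); P5 at W (0>-8).
P3 is strictly dominated by P1 (V: 2>-5, W: -7>-9, X: 5>3, Y: 6>-8, Z: -1>-5).
Nothing dominates P4: P1 at V (8>2); P2 at V (8>-7); P3 at V (8>-5); P5 at V (8>4).
P4 strictly dominates P5 — V: 8>4, W: -4>-8, X: -9>-13, Y: -8>-10, Z: 8>4.

P3, P5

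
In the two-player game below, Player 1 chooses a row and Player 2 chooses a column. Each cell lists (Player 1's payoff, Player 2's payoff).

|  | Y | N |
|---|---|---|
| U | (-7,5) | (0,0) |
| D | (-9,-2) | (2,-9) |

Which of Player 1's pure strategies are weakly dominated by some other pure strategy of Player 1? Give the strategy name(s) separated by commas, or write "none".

none

U: no other strategy beats it everywhere (D at Y (-7>-9)).
Nothing dominates D: U at N (2>0).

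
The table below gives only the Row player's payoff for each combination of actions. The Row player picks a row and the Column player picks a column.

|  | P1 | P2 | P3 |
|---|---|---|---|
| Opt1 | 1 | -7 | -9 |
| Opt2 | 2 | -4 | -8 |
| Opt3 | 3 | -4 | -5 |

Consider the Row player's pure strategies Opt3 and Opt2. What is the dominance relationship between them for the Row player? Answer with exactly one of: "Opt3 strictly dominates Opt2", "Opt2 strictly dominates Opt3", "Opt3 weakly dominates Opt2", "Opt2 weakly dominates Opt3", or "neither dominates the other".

Compare Opt3 to Opt2 across every action of the Column player: P1: 3>2, P2: -4=-4, P3: -5>-8.
Opt3 is at least as good everywhere and strictly better somewhere (tied only at P2), so Opt3 weakly but not strictly dominates Opt2.

Opt3 weakly dominates Opt2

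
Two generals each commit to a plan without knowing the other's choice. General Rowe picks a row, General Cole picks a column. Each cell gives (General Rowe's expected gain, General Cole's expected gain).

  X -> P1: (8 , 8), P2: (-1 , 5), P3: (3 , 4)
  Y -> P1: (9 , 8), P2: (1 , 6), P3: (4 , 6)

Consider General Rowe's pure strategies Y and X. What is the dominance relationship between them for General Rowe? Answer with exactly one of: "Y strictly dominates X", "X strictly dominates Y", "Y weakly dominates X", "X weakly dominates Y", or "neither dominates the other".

Y's payoffs vs X's, by General Cole's action — P1: 9>8, P2: 1>-1, P3: 4>3.
Y gives a strictly higher payoff against every action of General Cole, so Y strictly dominates X.

Y strictly dominates X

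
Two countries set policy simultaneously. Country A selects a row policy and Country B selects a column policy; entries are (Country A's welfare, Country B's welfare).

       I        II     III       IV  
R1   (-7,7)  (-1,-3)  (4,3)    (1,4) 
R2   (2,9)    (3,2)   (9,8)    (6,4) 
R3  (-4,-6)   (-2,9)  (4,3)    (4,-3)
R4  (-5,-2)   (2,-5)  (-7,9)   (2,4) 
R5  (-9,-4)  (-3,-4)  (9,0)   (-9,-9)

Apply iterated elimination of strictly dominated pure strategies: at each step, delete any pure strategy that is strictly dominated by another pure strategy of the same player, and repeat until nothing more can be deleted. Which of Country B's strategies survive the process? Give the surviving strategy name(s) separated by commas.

I, III

Row R1 is eliminated: R2 beats it against every remaining column (I: 2>-7, II: 3>-1, III: 9>4, IV: 6>1).
For Country A, R2 strictly dominates R3 on the remaining columns (I: 2>-4, II: 3>-2, III: 9>4, IV: 6>4); eliminate R3.
Row R4 is eliminated: R2 beats it against every remaining column (I: 2>-5, II: 3>2, III: 9>-7, IV: 6>2).
Country B's strategy II is strictly dominated by III (R2: 8>2, R5: 0>-4) and is removed.
For Country B, I strictly dominates IV on the remaining rows (R2: 9>4, R5: -4>-9); eliminate IV.
Among the remaining strategies, none is strictly dominated by another pure strategy of the same player, so the elimination stops.
Surviving strategies — Country A: {R2, R5}; Country B: {I, III}.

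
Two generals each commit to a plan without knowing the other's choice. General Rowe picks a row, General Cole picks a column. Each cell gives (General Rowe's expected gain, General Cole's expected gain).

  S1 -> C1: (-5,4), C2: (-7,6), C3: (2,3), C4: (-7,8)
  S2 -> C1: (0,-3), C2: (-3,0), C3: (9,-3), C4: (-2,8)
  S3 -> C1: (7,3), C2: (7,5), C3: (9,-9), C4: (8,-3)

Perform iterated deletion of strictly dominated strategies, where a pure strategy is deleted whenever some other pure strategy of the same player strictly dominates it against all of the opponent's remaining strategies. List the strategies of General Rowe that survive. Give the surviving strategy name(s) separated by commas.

General Rowe's strategy S1 is strictly dominated by S2 (C1: 0>-5, C2: -3>-7, C3: 9>2, C4: -2>-7) and is removed.
For General Cole, C2 strictly dominates C1 on the remaining rows (S2: 0>-3, S3: 5>3); eliminate C1.
General Cole's strategy C3 is strictly dominated by C2 (S2: 0>-3, S3: 5>-9) and is removed.
General Rowe's strategy S2 is strictly dominated by S3 (C2: 7>-3, C4: 8>-2) and is removed.
General Cole's strategy C4 is strictly dominated by C2 (S3: 5>-3) and is removed.
Among the remaining strategies, none is strictly dominated by another pure strategy of the same player, so the elimination stops.
Surviving strategies — General Rowe: {S3}; General Cole: {C2}.

S3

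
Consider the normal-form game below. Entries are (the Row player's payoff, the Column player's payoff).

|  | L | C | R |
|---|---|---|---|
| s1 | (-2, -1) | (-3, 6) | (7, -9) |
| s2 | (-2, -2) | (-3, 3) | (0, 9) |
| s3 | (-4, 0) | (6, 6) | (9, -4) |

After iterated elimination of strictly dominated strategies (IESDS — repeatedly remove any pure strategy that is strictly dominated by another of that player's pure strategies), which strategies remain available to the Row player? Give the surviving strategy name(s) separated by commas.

For the Column player, C strictly dominates L on the remaining rows (s1: 6>-1, s2: 3>-2, s3: 6>0); eliminate L.
For the Row player, s3 strictly dominates s1 on the remaining columns (C: 6>-3, R: 9>7); eliminate s1.
Row s2 is eliminated: s3 beats it against every remaining column (C: 6>-3, R: 9>0).
The Column player's strategy R is strictly dominated by C (s3: 6>-4) and is removed.
Among the remaining strategies, none is strictly dominated by another pure strategy of the same player, so the elimination stops.
Surviving strategies — the Row player: {s3}; the Column player: {C}.

s3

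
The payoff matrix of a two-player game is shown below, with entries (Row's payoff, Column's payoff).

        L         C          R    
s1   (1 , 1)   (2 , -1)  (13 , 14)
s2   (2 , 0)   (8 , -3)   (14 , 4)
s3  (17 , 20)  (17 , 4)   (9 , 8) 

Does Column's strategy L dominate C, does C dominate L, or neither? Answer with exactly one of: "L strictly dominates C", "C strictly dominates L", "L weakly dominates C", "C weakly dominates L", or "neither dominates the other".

Compare L to C across each opponent action: s1: 1>-1, s2: 0>-3, s3: 20>4.
L gives a strictly higher payoff against each opponent action, so L strictly dominates C.

L strictly dominates C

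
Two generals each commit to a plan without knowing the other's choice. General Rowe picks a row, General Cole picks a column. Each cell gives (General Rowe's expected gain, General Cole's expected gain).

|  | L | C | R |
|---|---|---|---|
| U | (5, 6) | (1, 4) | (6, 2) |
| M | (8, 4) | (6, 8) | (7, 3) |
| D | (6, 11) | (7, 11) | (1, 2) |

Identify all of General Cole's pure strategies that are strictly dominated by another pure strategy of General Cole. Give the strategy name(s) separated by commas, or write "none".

R

Nothing dominates L: C at U (6>4); R at U (6>2).
Nothing dominates C: L at M (8>4); R at U (4>2).
R is strictly dominated by L (U: 6>2, M: 4>3, D: 11>2).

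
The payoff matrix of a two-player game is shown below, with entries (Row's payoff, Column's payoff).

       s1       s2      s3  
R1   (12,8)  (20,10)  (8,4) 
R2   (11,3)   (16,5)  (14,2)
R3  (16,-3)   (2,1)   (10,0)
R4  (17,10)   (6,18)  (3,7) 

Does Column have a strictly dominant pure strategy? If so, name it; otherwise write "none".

s2

s2 vs s1: R1: 10>8, R2: 5>3, R3: 1>-3, R4: 18>10.
s2 vs s3: R1: 10>4, R2: 5>2, R3: 1>0, R4: 18>7.
s2 strictly beats every other strategy against every opponent action, so it is strictly dominant.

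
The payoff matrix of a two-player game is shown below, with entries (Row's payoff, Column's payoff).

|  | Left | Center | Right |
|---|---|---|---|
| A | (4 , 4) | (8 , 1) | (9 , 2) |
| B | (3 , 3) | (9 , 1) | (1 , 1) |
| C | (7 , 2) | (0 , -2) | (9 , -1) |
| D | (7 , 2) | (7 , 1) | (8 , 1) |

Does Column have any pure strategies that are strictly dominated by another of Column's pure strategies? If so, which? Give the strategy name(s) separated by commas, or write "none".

Left: no other strategy beats it everywhere (Center at A (4>1); Right at A (4>2)).
Center: dominated, since Left does at least as well everywhere (A: 4>1, B: 3>1, C: 2>-2, D: 2>1).
Right is strictly dominated by Left (A: 4>2, B: 3>1, C: 2>-1, D: 2>1).

Center, Right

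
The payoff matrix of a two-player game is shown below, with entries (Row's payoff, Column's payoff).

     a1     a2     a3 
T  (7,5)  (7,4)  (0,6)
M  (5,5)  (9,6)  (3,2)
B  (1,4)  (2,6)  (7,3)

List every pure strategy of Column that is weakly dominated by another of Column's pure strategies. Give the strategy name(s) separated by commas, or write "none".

none

Nothing dominates a1: a2 at T (5>4); a3 at M (5>2).
Nothing dominates a2: a1 at M (6>5); a3 at M (6>2).
Nothing dominates a3: a1 at T (6>5); a2 at T (6>4).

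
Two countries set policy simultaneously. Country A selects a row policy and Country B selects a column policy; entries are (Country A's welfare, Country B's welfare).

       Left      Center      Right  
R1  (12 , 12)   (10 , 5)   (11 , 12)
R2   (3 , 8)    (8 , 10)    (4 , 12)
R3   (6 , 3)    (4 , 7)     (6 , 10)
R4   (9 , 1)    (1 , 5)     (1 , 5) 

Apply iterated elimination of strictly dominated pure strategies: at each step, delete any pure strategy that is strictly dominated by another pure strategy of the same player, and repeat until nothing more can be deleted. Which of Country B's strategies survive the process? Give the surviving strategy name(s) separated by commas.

Country A's strategy R2 is strictly dominated by R1 (Left: 12>3, Center: 10>8, Right: 11>4) and is removed.
Row R3 is eliminated: R1 beats it against every remaining column (Left: 12>6, Center: 10>4, Right: 11>6).
For Country A, R1 strictly dominates R4 on the remaining columns (Left: 12>9, Center: 10>1, Right: 11>1); eliminate R4.
For Country B, Left strictly dominates Center on the remaining rows (R1: 12>5); eliminate Center.
Among the remaining strategies, none is strictly dominated by another pure strategy of the same player, so the elimination stops.
Surviving strategies — Country A: {R1}; Country B: {Left, Right}.

Left, Right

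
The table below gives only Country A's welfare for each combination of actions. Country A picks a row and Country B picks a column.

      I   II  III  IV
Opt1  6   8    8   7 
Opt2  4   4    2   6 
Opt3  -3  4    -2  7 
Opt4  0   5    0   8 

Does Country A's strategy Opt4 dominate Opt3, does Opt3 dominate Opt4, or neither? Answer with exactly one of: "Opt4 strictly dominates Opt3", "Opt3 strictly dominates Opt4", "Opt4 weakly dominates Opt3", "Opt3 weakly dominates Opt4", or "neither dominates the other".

Opt4 strictly dominates Opt3

Opt4's payoffs vs Opt3's, by Country B's action — I: 0>-3, II: 5>4, III: 0>-2, IV: 8>7.
Every comparison favours Opt4, so Opt4 strictly dominates Opt3.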